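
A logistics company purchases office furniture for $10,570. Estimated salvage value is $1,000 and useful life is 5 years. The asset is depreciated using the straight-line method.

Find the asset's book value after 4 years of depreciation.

Depreciable base = $10,570 − $1,000 = $9,570.
Annual expense = $9,570 / 5 = $1,914.
End of year 1: book value $8,656.
End of year 2: book value $6,742.
End of year 3: book value $4,828.
End of year 4: book value $2,914.

$2,914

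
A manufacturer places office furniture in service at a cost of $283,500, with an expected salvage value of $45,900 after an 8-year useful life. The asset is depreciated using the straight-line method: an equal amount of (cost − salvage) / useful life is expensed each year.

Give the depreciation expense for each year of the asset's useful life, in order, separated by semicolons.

Depreciable base = $283,500 − $45,900 = $237,600.
Annual expense = $237,600 / 8 = $29,700.
End of year 1: book value $253,800.
End of year 2: book value $224,100.
End of year 3: book value $194,400.
End of year 4: book value $164,700.
End of year 5: book value $135,000.
End of year 6: book value $105,300.
End of year 7: book value $75,600.
End of year 8: book value $45,900.

$29,700; $29,700; $29,700; $29,700; $29,700; $29,700; $29,700; $29,700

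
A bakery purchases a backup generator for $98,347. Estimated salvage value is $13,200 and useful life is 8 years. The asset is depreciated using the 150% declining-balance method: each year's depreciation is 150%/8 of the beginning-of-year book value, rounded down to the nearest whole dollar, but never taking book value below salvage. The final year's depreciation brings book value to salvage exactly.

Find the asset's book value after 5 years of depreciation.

$34,825

Depreciable base = $98,347 − $13,200 = $85,147.
Year 1: ⌊$98,347 × 150%/8⌋ = $18,440. Book value $79,907.
Year 2: ⌊$79,907 × 150%/8⌋ = $14,982. Book value $64,925.
Year 3: ⌊$64,925 × 150%/8⌋ = $12,173. Book value $52,752.
Year 4: ⌊$52,752 × 150%/8⌋ = $9,891. Book value $42,861.
Year 5: ⌊$42,861 × 150%/8⌋ = $8,036. Book value $34,825.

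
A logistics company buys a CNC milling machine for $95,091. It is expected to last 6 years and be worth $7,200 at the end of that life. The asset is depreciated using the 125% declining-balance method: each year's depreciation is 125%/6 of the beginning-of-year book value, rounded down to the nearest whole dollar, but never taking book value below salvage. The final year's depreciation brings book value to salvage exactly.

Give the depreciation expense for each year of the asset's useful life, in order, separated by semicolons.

Depreciable base = $95,091 − $7,200 = $87,891.
Year 1: ⌊$95,091 × 125%/6⌋ = $19,810. Book value $75,281.
Year 2: ⌊$75,281 × 125%/6⌋ = $15,683. Book value $59,598.
Year 3: ⌊$59,598 × 125%/6⌋ = $12,416. Book value $47,182.
Year 4: ⌊$47,182 × 125%/6⌋ = $9,829. Book value $37,353.
Year 5: ⌊$37,353 × 125%/6⌋ = $7,781. Book value $29,572.
Year 6 (final): $29,572 − $7,200 = $22,372. Book value $7,200.

$19,810; $15,683; $12,416; $9,829; $7,781; $22,372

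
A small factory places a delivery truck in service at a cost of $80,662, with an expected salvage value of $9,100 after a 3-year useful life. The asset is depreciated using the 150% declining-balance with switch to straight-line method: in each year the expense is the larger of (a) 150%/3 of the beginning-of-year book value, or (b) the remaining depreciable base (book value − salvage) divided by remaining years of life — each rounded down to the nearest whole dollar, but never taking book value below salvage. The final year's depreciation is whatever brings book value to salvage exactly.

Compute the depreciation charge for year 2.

$20,165

Depreciable base = $80,662 − $9,100 = $71,562.
Year 1: DB = ⌊$80,662 × 150%/3⌋ = $40,331; SL = ⌊$71,562/3⌋ = $23,854 → take DB $40,331. Book value $40,331.
Year 2: DB = ⌊$40,331 × 150%/3⌋ = $20,165; SL = ⌊$31,231/2⌋ = $15,615 → take DB $20,165. Book value $20,166.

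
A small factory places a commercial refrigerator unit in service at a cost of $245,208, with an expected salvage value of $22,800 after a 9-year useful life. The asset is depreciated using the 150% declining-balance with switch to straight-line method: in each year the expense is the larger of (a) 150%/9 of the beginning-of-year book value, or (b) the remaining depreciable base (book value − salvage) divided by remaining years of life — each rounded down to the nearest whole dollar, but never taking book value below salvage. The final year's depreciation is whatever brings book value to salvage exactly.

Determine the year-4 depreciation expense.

$23,650

Depreciable base = $245,208 − $22,800 = $222,408.
Year 1: DB = ⌊$245,208 × 150%/9⌋ = $40,868; SL = ⌊$222,408/9⌋ = $24,712 → take DB $40,868. Book value $204,340.
Year 2: DB = ⌊$204,340 × 150%/9⌋ = $34,056; SL = ⌊$181,540/8⌋ = $22,692 → take DB $34,056. Book value $170,284.
Year 3: DB = ⌊$170,284 × 150%/9⌋ = $28,380; SL = ⌊$147,484/7⌋ = $21,069 → take DB $28,380. Book value $141,904.
Year 4: DB = ⌊$141,904 × 150%/9⌋ = $23,650; SL = ⌊$119,104/6⌋ = $19,850 → take DB $23,650. Book value $118,254.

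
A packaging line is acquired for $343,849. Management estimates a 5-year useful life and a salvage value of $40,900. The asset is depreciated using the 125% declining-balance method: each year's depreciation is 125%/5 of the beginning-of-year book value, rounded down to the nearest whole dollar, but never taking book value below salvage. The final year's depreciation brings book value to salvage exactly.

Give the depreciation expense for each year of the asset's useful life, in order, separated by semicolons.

Depreciable base = $343,849 − $40,900 = $302,949.
Year 1: ⌊$343,849 × 125%/5⌋ = $85,962. Book value $257,887.
Year 2: ⌊$257,887 × 125%/5⌋ = $64,471. Book value $193,416.
Year 3: ⌊$193,416 × 125%/5⌋ = $48,354. Book value $145,062.
Year 4: ⌊$145,062 × 125%/5⌋ = $36,265. Book value $108,797.
Year 5 (final): $108,797 − $40,900 = $67,897. Book value $40,900.

$85,962; $64,471; $48,354; $36,265; $67,897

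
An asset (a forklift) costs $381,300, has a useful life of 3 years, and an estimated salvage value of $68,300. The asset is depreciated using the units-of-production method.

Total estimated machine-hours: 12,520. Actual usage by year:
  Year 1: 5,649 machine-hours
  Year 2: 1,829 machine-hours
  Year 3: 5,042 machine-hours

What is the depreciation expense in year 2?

Depreciable base = $381,300 − $68,300 = $313,000.
Rate = $313,000 / 12,520 machine-hours = $25 per machine-hour.
Year 1: 5,649 × $25 = $141,225. Book value $240,075.
Year 2: 1,829 × $25 = $45,725. Book value $194,350.

$45,725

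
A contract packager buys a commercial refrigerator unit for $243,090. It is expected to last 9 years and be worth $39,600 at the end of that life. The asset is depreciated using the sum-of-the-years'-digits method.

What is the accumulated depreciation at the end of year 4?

$135,660

Depreciable base = $243,090 − $39,600 = $203,490.
Sum of the years' digits = 9+8+7+6+5+4+3+2+1 = 45.
Year 1: $203,490 × 9/45 = $40,698. Book value $202,392.
Year 2: $203,490 × 8/45 = $36,176. Book value $166,216.
Year 3: $203,490 × 7/45 = $31,654. Book value $134,562.
Year 4: $203,490 × 6/45 = $27,132. Book value $107,430.
Accumulated through year 4 = $243,090 − $107,430 = $135,660.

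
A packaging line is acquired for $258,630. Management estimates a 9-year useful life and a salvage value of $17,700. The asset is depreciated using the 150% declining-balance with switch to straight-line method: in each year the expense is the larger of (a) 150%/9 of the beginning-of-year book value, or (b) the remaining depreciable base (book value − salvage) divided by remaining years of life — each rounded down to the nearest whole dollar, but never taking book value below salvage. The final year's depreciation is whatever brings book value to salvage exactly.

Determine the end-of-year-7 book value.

$60,511

Depreciable base = $258,630 − $17,700 = $240,930.
Year 1: DB = ⌊$258,630 × 150%/9⌋ = $43,105; SL = ⌊$240,930/9⌋ = $26,770 → take DB $43,105. Book value $215,525.
Year 2: DB = ⌊$215,525 × 150%/9⌋ = $35,920; SL = ⌊$197,825/8⌋ = $24,728 → take DB $35,920. Book value $179,605.
Year 3: DB = ⌊$179,605 × 150%/9⌋ = $29,934; SL = ⌊$161,905/7⌋ = $23,129 → take DB $29,934. Book value $149,671.
Year 4: DB = ⌊$149,671 × 150%/9⌋ = $24,945; SL = ⌊$131,971/6⌋ = $21,995 → take DB $24,945. Book value $124,726.
Year 5: DB = ⌊$124,726 × 150%/9⌋ = $20,787; SL = ⌊$107,026/5⌋ = $21,405 → take SL $21,405. Book value $103,321.
Year 6: DB = ⌊$103,321 × 150%/9⌋ = $17,220; SL = ⌊$85,621/4⌋ = $21,405 → take SL $21,405. Book value $81,916.
Year 7: DB = ⌊$81,916 × 150%/9⌋ = $13,652; SL = ⌊$64,216/3⌋ = $21,405 → take SL $21,405. Book value $60,511.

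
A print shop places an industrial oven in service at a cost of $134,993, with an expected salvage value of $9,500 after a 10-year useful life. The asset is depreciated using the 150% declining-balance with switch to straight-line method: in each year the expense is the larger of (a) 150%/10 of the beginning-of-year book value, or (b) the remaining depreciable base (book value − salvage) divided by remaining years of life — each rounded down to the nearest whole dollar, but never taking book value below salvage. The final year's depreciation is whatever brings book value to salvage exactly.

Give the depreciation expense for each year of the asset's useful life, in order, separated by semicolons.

Depreciable base = $134,993 − $9,500 = $125,493.
Year 1: DB = ⌊$134,993 × 150%/10⌋ = $20,248; SL = ⌊$125,493/10⌋ = $12,549 → take DB $20,248. Book value $114,745.
Year 2: DB = ⌊$114,745 × 150%/10⌋ = $17,211; SL = ⌊$105,245/9⌋ = $11,693 → take DB $17,211. Book value $97,534.
Year 3: DB = ⌊$97,534 × 150%/10⌋ = $14,630; SL = ⌊$88,034/8⌋ = $11,004 → take DB $14,630. Book value $82,904.
Year 4: DB = ⌊$82,904 × 150%/10⌋ = $12,435; SL = ⌊$73,404/7⌋ = $10,486 → take DB $12,435. Book value $70,469.
Year 5: DB = ⌊$70,469 × 150%/10⌋ = $10,570; SL = ⌊$60,969/6⌋ = $10,161 → take DB $10,570. Book value $59,899.
Year 6: DB = ⌊$59,899 × 150%/10⌋ = $8,984; SL = ⌊$50,399/5⌋ = $10,079 → take SL $10,079. Book value $49,820.
Year 7: DB = ⌊$49,820 × 150%/10⌋ = $7,473; SL = ⌊$40,320/4⌋ = $10,080 → take SL $10,080. Book value $39,740.
Year 8: DB = ⌊$39,740 × 150%/10⌋ = $5,961; SL = ⌊$30,240/3⌋ = $10,080 → take SL $10,080. Book value $29,660.
Year 9: DB = ⌊$29,660 × 150%/10⌋ = $4,449; SL = ⌊$20,160/2⌋ = $10,080 → take SL $10,080. Book value $19,580.
Year 10 (final): $19,580 − $9,500 = $10,080. Book value $9,500.

$20,248; $17,211; $14,630; $12,435; $10,570; $10,079; $10,080; $10,080; $10,080; $10,080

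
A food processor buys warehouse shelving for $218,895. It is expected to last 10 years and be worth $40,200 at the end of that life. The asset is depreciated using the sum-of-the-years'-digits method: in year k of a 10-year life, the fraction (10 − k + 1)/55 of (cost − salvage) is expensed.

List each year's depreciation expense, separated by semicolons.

Depreciable base = $218,895 − $40,200 = $178,695.
Sum of the years' digits = 10+9+8+7+6+5+4+3+2+1 = 55.
Year 1: $178,695 × 10/55 = $32,490. Book value $186,405.
Year 2: $178,695 × 9/55 = $29,241. Book value $157,164.
Year 3: $178,695 × 8/55 = $25,992. Book value $131,172.
Year 4: $178,695 × 7/55 = $22,743. Book value $108,429.
Year 5: $178,695 × 6/55 = $19,494. Book value $88,935.
Year 6: $178,695 × 5/55 = $16,245. Book value $72,690.
Year 7: $178,695 × 4/55 = $12,996. Book value $59,694.
Year 8: $178,695 × 3/55 = $9,747. Book value $49,947.
Year 9: $178,695 × 2/55 = $6,498. Book value $43,449.
Year 10: $178,695 × 1/55 = $3,249. Book value $40,200.

$32,490; $29,241; $25,992; $22,743; $19,494; $16,245; $12,996; $9,747; $6,498; $3,249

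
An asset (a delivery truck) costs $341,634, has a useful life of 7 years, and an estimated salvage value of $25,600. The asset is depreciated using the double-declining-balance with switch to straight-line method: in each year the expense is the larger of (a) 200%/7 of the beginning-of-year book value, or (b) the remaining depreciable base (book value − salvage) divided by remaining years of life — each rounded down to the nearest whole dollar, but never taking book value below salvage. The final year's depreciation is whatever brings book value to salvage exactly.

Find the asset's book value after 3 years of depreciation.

$124,503

Depreciable base = $341,634 − $25,600 = $316,034.
Year 1: DB = ⌊$341,634 × 200%/7⌋ = $97,609; SL = ⌊$316,034/7⌋ = $45,147 → take DB $97,609. Book value $244,025.
Year 2: DB = ⌊$244,025 × 200%/7⌋ = $69,721; SL = ⌊$218,425/6⌋ = $36,404 → take DB $69,721. Book value $174,304.
Year 3: DB = ⌊$174,304 × 200%/7⌋ = $49,801; SL = ⌊$148,704/5⌋ = $29,740 → take DB $49,801. Book value $124,503.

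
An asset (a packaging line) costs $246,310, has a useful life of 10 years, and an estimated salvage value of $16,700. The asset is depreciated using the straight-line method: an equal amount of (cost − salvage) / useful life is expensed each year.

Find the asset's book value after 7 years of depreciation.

$85,583

Depreciable base = $246,310 − $16,700 = $229,610.
Annual expense = $229,610 / 10 = $22,961.
End of year 1: book value $223,349.
End of year 2: book value $200,388.
End of year 3: book value $177,427.
End of year 4: book value $154,466.
End of year 5: book value $131,505.
End of year 6: book value $108,544.
End of year 7: book value $85,583.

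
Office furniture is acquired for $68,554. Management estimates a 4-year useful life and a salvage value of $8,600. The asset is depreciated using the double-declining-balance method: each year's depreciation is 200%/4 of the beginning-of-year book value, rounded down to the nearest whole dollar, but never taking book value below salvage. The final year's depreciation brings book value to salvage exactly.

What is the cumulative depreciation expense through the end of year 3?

Depreciable base = $68,554 − $8,600 = $59,954.
Year 1: ⌊$68,554 × 200%/4⌋ = $34,277. Book value $34,277.
Year 2: ⌊$34,277 × 200%/4⌋ = $17,138. Book value $17,139.
Year 3: ⌊$17,139 × 200%/4⌋ = $8,569, capped at $8,539. Book value $8,600.
Accumulated through year 3 = $68,554 − $8,600 = $59,954.

$59,954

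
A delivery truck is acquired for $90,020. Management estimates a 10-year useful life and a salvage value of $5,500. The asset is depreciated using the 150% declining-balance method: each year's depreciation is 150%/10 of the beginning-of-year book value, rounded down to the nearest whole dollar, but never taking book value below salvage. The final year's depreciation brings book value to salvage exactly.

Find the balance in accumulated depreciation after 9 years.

Depreciable base = $90,020 − $5,500 = $84,520.
Year 1: ⌊$90,020 × 150%/10⌋ = $13,503. Book value $76,517.
Year 2: ⌊$76,517 × 150%/10⌋ = $11,477. Book value $65,040.
Year 3: ⌊$65,040 × 150%/10⌋ = $9,756. Book value $55,284.
Year 4: ⌊$55,284 × 150%/10⌋ = $8,292. Book value $46,992.
Year 5: ⌊$46,992 × 150%/10⌋ = $7,048. Book value $39,944.
Year 6: ⌊$39,944 × 150%/10⌋ = $5,991. Book value $33,953.
Year 7: ⌊$33,953 × 150%/10⌋ = $5,092. Book value $28,861.
Year 8: ⌊$28,861 × 150%/10⌋ = $4,329. Book value $24,532.
Year 9: ⌊$24,532 × 150%/10⌋ = $3,679. Book value $20,853.
Accumulated through year 9 = $90,020 − $20,853 = $69,167.

$69,167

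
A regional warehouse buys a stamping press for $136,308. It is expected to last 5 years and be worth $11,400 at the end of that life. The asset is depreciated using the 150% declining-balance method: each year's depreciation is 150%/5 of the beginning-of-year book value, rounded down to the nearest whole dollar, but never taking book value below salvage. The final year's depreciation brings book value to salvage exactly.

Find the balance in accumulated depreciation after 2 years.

$69,516

Depreciable base = $136,308 − $11,400 = $124,908.
Year 1: ⌊$136,308 × 150%/5⌋ = $40,892. Book value $95,416.
Year 2: ⌊$95,416 × 150%/5⌋ = $28,624. Book value $66,792.
Accumulated through year 2 = $136,308 − $66,792 = $69,516.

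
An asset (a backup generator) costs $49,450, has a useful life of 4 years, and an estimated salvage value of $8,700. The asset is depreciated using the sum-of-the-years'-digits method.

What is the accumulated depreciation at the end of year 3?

$36,675

Depreciable base = $49,450 − $8,700 = $40,750.
Sum of the years' digits = 4+3+2+1 = 10.
Year 1: $40,750 × 4/10 = $16,300. Book value $33,150.
Year 2: $40,750 × 3/10 = $12,225. Book value $20,925.
Year 3: $40,750 × 2/10 = $8,150. Book value $12,775.
Accumulated through year 3 = $49,450 − $12,775 = $36,675.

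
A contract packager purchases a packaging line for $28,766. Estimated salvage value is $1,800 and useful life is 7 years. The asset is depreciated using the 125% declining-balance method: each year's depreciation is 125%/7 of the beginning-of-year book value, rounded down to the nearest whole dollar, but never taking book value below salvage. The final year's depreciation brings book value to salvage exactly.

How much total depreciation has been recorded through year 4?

Depreciable base = $28,766 − $1,800 = $26,966.
Year 1: ⌊$28,766 × 125%/7⌋ = $5,136. Book value $23,630.
Year 2: ⌊$23,630 × 125%/7⌋ = $4,219. Book value $19,411.
Year 3: ⌊$19,411 × 125%/7⌋ = $3,466. Book value $15,945.
Year 4: ⌊$15,945 × 125%/7⌋ = $2,847. Book value $13,098.
Accumulated through year 4 = $28,766 − $13,098 = $15,668.

$15,668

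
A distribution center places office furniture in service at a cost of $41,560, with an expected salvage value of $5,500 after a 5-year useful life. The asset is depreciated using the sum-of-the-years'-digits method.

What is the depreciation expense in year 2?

$9,616

Depreciable base = $41,560 − $5,500 = $36,060.
Sum of the years' digits = 5+4+3+2+1 = 15.
Year 1: $36,060 × 5/15 = $12,020. Book value $29,540.
Year 2: $36,060 × 4/15 = $9,616. Book value $19,924.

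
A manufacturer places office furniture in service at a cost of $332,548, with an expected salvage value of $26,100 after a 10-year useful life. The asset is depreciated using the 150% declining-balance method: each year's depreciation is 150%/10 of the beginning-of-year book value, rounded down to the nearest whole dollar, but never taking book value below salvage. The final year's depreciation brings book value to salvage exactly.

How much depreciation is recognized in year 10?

Depreciable base = $332,548 − $26,100 = $306,448.
Year 1: ⌊$332,548 × 150%/10⌋ = $49,882. Book value $282,666.
Year 2: ⌊$282,666 × 150%/10⌋ = $42,399. Book value $240,267.
Year 3: ⌊$240,267 × 150%/10⌋ = $36,040. Book value $204,227.
Year 4: ⌊$204,227 × 150%/10⌋ = $30,634. Book value $173,593.
Year 5: ⌊$173,593 × 150%/10⌋ = $26,038. Book value $147,555.
Year 6: ⌊$147,555 × 150%/10⌋ = $22,133. Book value $125,422.
Year 7: ⌊$125,422 × 150%/10⌋ = $18,813. Book value $106,609.
Year 8: ⌊$106,609 × 150%/10⌋ = $15,991. Book value $90,618.
Year 9: ⌊$90,618 × 150%/10⌋ = $13,592. Book value $77,026.
Year 10 (final): $77,026 − $26,100 = $50,926. Book value $26,100.

$50,926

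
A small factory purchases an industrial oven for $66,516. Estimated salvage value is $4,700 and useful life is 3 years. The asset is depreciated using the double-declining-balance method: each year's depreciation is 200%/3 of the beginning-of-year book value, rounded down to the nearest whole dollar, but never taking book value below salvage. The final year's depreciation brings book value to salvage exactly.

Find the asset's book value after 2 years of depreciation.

$7,391

Depreciable base = $66,516 − $4,700 = $61,816.
Year 1: ⌊$66,516 × 200%/3⌋ = $44,344. Book value $22,172.
Year 2: ⌊$22,172 × 200%/3⌋ = $14,781. Book value $7,391.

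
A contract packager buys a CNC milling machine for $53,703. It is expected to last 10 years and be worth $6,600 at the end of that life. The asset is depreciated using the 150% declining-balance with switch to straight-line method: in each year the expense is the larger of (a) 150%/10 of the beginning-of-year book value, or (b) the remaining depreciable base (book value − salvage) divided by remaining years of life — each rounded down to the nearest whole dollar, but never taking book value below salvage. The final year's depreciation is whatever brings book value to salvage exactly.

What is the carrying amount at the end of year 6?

$20,255

Depreciable base = $53,703 − $6,600 = $47,103.
Year 1: DB = ⌊$53,703 × 150%/10⌋ = $8,055; SL = ⌊$47,103/10⌋ = $4,710 → take DB $8,055. Book value $45,648.
Year 2: DB = ⌊$45,648 × 150%/10⌋ = $6,847; SL = ⌊$39,048/9⌋ = $4,338 → take DB $6,847. Book value $38,801.
Year 3: DB = ⌊$38,801 × 150%/10⌋ = $5,820; SL = ⌊$32,201/8⌋ = $4,025 → take DB $5,820. Book value $32,981.
Year 4: DB = ⌊$32,981 × 150%/10⌋ = $4,947; SL = ⌊$26,381/7⌋ = $3,768 → take DB $4,947. Book value $28,034.
Year 5: DB = ⌊$28,034 × 150%/10⌋ = $4,205; SL = ⌊$21,434/6⌋ = $3,572 → take DB $4,205. Book value $23,829.
Year 6: DB = ⌊$23,829 × 150%/10⌋ = $3,574; SL = ⌊$17,229/5⌋ = $3,445 → take DB $3,574. Book value $20,255.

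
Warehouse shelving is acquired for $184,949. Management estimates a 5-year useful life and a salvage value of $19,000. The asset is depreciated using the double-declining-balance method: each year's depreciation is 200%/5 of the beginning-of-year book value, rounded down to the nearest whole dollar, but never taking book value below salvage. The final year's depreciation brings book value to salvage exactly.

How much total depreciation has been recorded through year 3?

Depreciable base = $184,949 − $19,000 = $165,949.
Year 1: ⌊$184,949 × 200%/5⌋ = $73,979. Book value $110,970.
Year 2: ⌊$110,970 × 200%/5⌋ = $44,388. Book value $66,582.
Year 3: ⌊$66,582 × 200%/5⌋ = $26,632. Book value $39,950.
Accumulated through year 3 = $184,949 − $39,950 = $144,999.

$144,999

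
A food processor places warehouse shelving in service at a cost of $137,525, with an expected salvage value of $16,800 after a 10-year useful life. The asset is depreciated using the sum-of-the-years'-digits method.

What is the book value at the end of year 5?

$49,725

Depreciable base = $137,525 − $16,800 = $120,725.
Sum of the years' digits = 10+9+8+7+6+5+4+3+2+1 = 55.
Year 1: $120,725 × 10/55 = $21,950. Book value $115,575.
Year 2: $120,725 × 9/55 = $19,755. Book value $95,820.
Year 3: $120,725 × 8/55 = $17,560. Book value $78,260.
Year 4: $120,725 × 7/55 = $15,365. Book value $62,895.
Year 5: $120,725 × 6/55 = $13,170. Book value $49,725.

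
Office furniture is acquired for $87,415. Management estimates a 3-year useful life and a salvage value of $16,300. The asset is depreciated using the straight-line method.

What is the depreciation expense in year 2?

Depreciable base = $87,415 − $16,300 = $71,115.
Annual expense = $71,115 / 3 = $23,705.

$23,705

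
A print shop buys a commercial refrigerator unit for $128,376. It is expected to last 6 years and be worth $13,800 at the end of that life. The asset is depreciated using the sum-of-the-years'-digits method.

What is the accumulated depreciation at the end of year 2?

$60,016

Depreciable base = $128,376 − $13,800 = $114,576.
Sum of the years' digits = 6+5+4+3+2+1 = 21.
Year 1: $114,576 × 6/21 = $32,736. Book value $95,640.
Year 2: $114,576 × 5/21 = $27,280. Book value $68,360.
Accumulated through year 2 = $128,376 − $68,360 = $60,016.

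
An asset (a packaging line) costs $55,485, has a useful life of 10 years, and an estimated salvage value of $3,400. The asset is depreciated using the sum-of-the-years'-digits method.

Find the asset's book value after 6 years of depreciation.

Depreciable base = $55,485 − $3,400 = $52,085.
Sum of the years' digits = 10+9+8+7+6+5+4+3+2+1 = 55.
Year 1: $52,085 × 10/55 = $9,470. Book value $46,015.
Year 2: $52,085 × 9/55 = $8,523. Book value $37,492.
Year 3: $52,085 × 8/55 = $7,576. Book value $29,916.
Year 4: $52,085 × 7/55 = $6,629. Book value $23,287.
Year 5: $52,085 × 6/55 = $5,682. Book value $17,605.
Year 6: $52,085 × 5/55 = $4,735. Book value $12,870.

$12,870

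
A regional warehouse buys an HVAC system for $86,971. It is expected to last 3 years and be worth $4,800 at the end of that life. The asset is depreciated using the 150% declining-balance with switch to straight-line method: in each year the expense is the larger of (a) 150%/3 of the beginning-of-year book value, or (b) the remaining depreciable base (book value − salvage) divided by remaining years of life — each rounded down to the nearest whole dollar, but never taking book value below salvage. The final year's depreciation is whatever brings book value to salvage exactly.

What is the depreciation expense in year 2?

Depreciable base = $86,971 − $4,800 = $82,171.
Year 1: DB = ⌊$86,971 × 150%/3⌋ = $43,485; SL = ⌊$82,171/3⌋ = $27,390 → take DB $43,485. Book value $43,486.
Year 2: DB = ⌊$43,486 × 150%/3⌋ = $21,743; SL = ⌊$38,686/2⌋ = $19,343 → take DB $21,743. Book value $21,743.

$21,743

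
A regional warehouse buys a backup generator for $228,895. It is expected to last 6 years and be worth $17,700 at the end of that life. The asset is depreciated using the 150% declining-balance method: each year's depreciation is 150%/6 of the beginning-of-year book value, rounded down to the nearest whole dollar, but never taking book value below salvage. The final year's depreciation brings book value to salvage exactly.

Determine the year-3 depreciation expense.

$32,188

Depreciable base = $228,895 − $17,700 = $211,195.
Year 1: ⌊$228,895 × 150%/6⌋ = $57,223. Book value $171,672.
Year 2: ⌊$171,672 × 150%/6⌋ = $42,918. Book value $128,754.
Year 3: ⌊$128,754 × 150%/6⌋ = $32,188. Book value $96,566.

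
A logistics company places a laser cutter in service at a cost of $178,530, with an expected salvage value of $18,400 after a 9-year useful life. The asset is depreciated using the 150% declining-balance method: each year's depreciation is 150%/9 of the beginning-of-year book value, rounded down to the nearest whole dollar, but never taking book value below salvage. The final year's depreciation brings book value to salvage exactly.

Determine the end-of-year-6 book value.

$59,791

Depreciable base = $178,530 − $18,400 = $160,130.
Year 1: ⌊$178,530 × 150%/9⌋ = $29,755. Book value $148,775.
Year 2: ⌊$148,775 × 150%/9⌋ = $24,795. Book value $123,980.
Year 3: ⌊$123,980 × 150%/9⌋ = $20,663. Book value $103,317.
Year 4: ⌊$103,317 × 150%/9⌋ = $17,219. Book value $86,098.
Year 5: ⌊$86,098 × 150%/9⌋ = $14,349. Book value $71,749.
Year 6: ⌊$71,749 × 150%/9⌋ = $11,958. Book value $59,791.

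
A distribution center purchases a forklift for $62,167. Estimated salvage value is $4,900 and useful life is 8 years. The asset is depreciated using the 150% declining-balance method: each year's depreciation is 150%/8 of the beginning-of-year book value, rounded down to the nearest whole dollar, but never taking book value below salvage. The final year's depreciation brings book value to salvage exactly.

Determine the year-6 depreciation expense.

$4,127

Depreciable base = $62,167 − $4,900 = $57,267.
Year 1: ⌊$62,167 × 150%/8⌋ = $11,656. Book value $50,511.
Year 2: ⌊$50,511 × 150%/8⌋ = $9,470. Book value $41,041.
Year 3: ⌊$41,041 × 150%/8⌋ = $7,695. Book value $33,346.
Year 4: ⌊$33,346 × 150%/8⌋ = $6,252. Book value $27,094.
Year 5: ⌊$27,094 × 150%/8⌋ = $5,080. Book value $22,014.
Year 6: ⌊$22,014 × 150%/8⌋ = $4,127. Book value $17,887.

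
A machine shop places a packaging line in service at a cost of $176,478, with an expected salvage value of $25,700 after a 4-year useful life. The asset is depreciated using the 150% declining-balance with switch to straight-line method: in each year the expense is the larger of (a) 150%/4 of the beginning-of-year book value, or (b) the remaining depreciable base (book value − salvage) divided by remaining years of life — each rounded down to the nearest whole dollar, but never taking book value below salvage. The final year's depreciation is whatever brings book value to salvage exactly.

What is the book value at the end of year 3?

$43,086

Depreciable base = $176,478 − $25,700 = $150,778.
Year 1: DB = ⌊$176,478 × 150%/4⌋ = $66,179; SL = ⌊$150,778/4⌋ = $37,694 → take DB $66,179. Book value $110,299.
Year 2: DB = ⌊$110,299 × 150%/4⌋ = $41,362; SL = ⌊$84,599/3⌋ = $28,199 → take DB $41,362. Book value $68,937.
Year 3: DB = ⌊$68,937 × 150%/4⌋ = $25,851; SL = ⌊$43,237/2⌋ = $21,618 → take DB $25,851. Book value $43,086.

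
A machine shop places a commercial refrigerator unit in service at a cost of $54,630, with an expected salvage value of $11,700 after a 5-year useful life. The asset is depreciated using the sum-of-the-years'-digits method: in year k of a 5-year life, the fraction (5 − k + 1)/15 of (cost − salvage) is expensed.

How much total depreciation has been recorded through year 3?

$34,344

Depreciable base = $54,630 − $11,700 = $42,930.
Sum of the years' digits = 5+4+3+2+1 = 15.
Year 1: $42,930 × 5/15 = $14,310. Book value $40,320.
Year 2: $42,930 × 4/15 = $11,448. Book value $28,872.
Year 3: $42,930 × 3/15 = $8,586. Book value $20,286.
Accumulated through year 3 = $54,630 − $20,286 = $34,344.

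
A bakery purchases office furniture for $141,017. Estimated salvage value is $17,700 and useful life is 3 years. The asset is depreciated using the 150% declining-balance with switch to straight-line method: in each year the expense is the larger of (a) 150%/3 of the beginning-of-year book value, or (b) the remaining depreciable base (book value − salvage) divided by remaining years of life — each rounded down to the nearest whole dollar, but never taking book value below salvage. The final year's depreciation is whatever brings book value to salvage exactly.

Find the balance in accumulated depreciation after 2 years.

$105,762

Depreciable base = $141,017 − $17,700 = $123,317.
Year 1: DB = ⌊$141,017 × 150%/3⌋ = $70,508; SL = ⌊$123,317/3⌋ = $41,105 → take DB $70,508. Book value $70,509.
Year 2: DB = ⌊$70,509 × 150%/3⌋ = $35,254; SL = ⌊$52,809/2⌋ = $26,404 → take DB $35,254. Book value $35,255.
Accumulated through year 2 = $141,017 − $35,255 = $105,762.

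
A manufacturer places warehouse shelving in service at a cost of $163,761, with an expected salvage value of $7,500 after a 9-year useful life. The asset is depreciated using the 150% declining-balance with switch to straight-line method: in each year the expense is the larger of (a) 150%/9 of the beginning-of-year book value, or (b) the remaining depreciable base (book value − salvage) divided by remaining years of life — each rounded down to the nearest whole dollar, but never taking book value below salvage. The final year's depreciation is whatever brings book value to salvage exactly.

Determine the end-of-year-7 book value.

$36,090

Depreciable base = $163,761 − $7,500 = $156,261.
Year 1: DB = ⌊$163,761 × 150%/9⌋ = $27,293; SL = ⌊$156,261/9⌋ = $17,362 → take DB $27,293. Book value $136,468.
Year 2: DB = ⌊$136,468 × 150%/9⌋ = $22,744; SL = ⌊$128,968/8⌋ = $16,121 → take DB $22,744. Book value $113,724.
Year 3: DB = ⌊$113,724 × 150%/9⌋ = $18,954; SL = ⌊$106,224/7⌋ = $15,174 → take DB $18,954. Book value $94,770.
Year 4: DB = ⌊$94,770 × 150%/9⌋ = $15,795; SL = ⌊$87,270/6⌋ = $14,545 → take DB $15,795. Book value $78,975.
Year 5: DB = ⌊$78,975 × 150%/9⌋ = $13,162; SL = ⌊$71,475/5⌋ = $14,295 → take SL $14,295. Book value $64,680.
Year 6: DB = ⌊$64,680 × 150%/9⌋ = $10,780; SL = ⌊$57,180/4⌋ = $14,295 → take SL $14,295. Book value $50,385.
Year 7: DB = ⌊$50,385 × 150%/9⌋ = $8,397; SL = ⌊$42,885/3⌋ = $14,295 → take SL $14,295. Book value $36,090.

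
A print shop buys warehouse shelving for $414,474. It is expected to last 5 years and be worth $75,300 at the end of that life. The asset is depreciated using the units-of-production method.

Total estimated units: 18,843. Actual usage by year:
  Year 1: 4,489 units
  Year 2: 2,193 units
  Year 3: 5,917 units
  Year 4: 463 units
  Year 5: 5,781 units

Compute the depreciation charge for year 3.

Depreciable base = $414,474 − $75,300 = $339,174.
Rate = $339,174 / 18,843 units = $18 per unit.
Year 1: 4,489 × $18 = $80,802. Book value $333,672.
Year 2: 2,193 × $18 = $39,474. Book value $294,198.
Year 3: 5,917 × $18 = $106,506. Book value $187,692.

$106,506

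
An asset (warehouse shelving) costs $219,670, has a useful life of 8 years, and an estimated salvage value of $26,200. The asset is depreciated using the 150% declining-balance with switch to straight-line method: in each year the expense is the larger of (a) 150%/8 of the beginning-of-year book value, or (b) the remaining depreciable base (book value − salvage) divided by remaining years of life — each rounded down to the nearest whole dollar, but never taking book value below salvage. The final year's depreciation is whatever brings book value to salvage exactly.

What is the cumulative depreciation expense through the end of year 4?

Depreciable base = $219,670 − $26,200 = $193,470.
Year 1: DB = ⌊$219,670 × 150%/8⌋ = $41,188; SL = ⌊$193,470/8⌋ = $24,183 → take DB $41,188. Book value $178,482.
Year 2: DB = ⌊$178,482 × 150%/8⌋ = $33,465; SL = ⌊$152,282/7⌋ = $21,754 → take DB $33,465. Book value $145,017.
Year 3: DB = ⌊$145,017 × 150%/8⌋ = $27,190; SL = ⌊$118,817/6⌋ = $19,802 → take DB $27,190. Book value $117,827.
Year 4: DB = ⌊$117,827 × 150%/8⌋ = $22,092; SL = ⌊$91,627/5⌋ = $18,325 → take DB $22,092. Book value $95,735.
Accumulated through year 4 = $219,670 − $95,735 = $123,935.

$123,935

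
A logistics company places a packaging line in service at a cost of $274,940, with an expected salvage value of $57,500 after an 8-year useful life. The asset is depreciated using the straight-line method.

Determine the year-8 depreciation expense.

Depreciable base = $274,940 − $57,500 = $217,440.
Annual expense = $217,440 / 8 = $27,180.

$27,180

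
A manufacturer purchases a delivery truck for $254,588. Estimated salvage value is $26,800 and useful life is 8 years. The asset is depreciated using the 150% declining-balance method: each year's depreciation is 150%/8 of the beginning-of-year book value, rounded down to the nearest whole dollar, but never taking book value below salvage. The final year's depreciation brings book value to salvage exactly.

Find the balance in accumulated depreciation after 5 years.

$164,438

Depreciable base = $254,588 − $26,800 = $227,788.
Year 1: ⌊$254,588 × 150%/8⌋ = $47,735. Book value $206,853.
Year 2: ⌊$206,853 × 150%/8⌋ = $38,784. Book value $168,069.
Year 3: ⌊$168,069 × 150%/8⌋ = $31,512. Book value $136,557.
Year 4: ⌊$136,557 × 150%/8⌋ = $25,604. Book value $110,953.
Year 5: ⌊$110,953 × 150%/8⌋ = $20,803. Book value $90,150.
Accumulated through year 5 = $254,588 − $90,150 = $164,438.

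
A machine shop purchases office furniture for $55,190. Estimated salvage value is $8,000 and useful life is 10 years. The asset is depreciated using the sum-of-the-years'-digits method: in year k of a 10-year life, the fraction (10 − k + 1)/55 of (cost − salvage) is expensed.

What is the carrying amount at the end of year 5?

$20,870

Depreciable base = $55,190 − $8,000 = $47,190.
Sum of the years' digits = 10+9+8+7+6+5+4+3+2+1 = 55.
Year 1: $47,190 × 10/55 = $8,580. Book value $46,610.
Year 2: $47,190 × 9/55 = $7,722. Book value $38,888.
Year 3: $47,190 × 8/55 = $6,864. Book value $32,024.
Year 4: $47,190 × 7/55 = $6,006. Book value $26,018.
Year 5: $47,190 × 6/55 = $5,148. Book value $20,870.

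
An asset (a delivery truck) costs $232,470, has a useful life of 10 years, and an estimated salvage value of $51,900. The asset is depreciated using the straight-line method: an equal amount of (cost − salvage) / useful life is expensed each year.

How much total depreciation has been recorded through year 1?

Depreciable base = $232,470 − $51,900 = $180,570.
Annual expense = $180,570 / 10 = $18,057.
End of year 1: book value $214,413.
Accumulated through year 1 = $232,470 − $214,413 = $18,057.

$18,057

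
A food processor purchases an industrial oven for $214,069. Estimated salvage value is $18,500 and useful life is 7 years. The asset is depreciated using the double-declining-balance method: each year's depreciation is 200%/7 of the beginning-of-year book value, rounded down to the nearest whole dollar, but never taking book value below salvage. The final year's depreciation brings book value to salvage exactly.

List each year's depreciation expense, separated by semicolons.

$61,162; $43,687; $31,205; $22,290; $15,921; $11,372; $9,932

Depreciable base = $214,069 − $18,500 = $195,569.
Year 1: ⌊$214,069 × 200%/7⌋ = $61,162. Book value $152,907.
Year 2: ⌊$152,907 × 200%/7⌋ = $43,687. Book value $109,220.
Year 3: ⌊$109,220 × 200%/7⌋ = $31,205. Book value $78,015.
Year 4: ⌊$78,015 × 200%/7⌋ = $22,290. Book value $55,725.
Year 5: ⌊$55,725 × 200%/7⌋ = $15,921. Book value $39,804.
Year 6: ⌊$39,804 × 200%/7⌋ = $11,372. Book value $28,432.
Year 7 (final): $28,432 − $18,500 = $9,932. Book value $18,500.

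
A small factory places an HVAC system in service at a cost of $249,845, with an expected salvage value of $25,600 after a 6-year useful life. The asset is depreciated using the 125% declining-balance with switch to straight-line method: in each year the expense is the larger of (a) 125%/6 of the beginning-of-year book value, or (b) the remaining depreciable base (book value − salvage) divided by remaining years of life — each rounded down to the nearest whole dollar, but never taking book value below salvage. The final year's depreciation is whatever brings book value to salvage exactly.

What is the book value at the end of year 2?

Depreciable base = $249,845 − $25,600 = $224,245.
Year 1: DB = ⌊$249,845 × 125%/6⌋ = $52,051; SL = ⌊$224,245/6⌋ = $37,374 → take DB $52,051. Book value $197,794.
Year 2: DB = ⌊$197,794 × 125%/6⌋ = $41,207; SL = ⌊$172,194/5⌋ = $34,438 → take DB $41,207. Book value $156,587.

$156,587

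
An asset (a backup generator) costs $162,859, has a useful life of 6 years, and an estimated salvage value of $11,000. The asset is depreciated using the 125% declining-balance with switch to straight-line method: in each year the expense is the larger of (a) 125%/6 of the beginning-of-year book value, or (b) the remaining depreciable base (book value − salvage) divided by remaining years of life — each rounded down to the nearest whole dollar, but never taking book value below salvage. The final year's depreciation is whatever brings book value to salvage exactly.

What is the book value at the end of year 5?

Depreciable base = $162,859 − $11,000 = $151,859.
Year 1: DB = ⌊$162,859 × 125%/6⌋ = $33,928; SL = ⌊$151,859/6⌋ = $25,309 → take DB $33,928. Book value $128,931.
Year 2: DB = ⌊$128,931 × 125%/6⌋ = $26,860; SL = ⌊$117,931/5⌋ = $23,586 → take DB $26,860. Book value $102,071.
Year 3: DB = ⌊$102,071 × 125%/6⌋ = $21,264; SL = ⌊$91,071/4⌋ = $22,767 → take SL $22,767. Book value $79,304.
Year 4: DB = ⌊$79,304 × 125%/6⌋ = $16,521; SL = ⌊$68,304/3⌋ = $22,768 → take SL $22,768. Book value $56,536.
Year 5: DB = ⌊$56,536 × 125%/6⌋ = $11,778; SL = ⌊$45,536/2⌋ = $22,768 → take SL $22,768. Book value $33,768.

$33,768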